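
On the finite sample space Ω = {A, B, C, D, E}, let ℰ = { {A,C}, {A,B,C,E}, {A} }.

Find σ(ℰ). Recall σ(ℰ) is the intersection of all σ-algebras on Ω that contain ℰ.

|σ(ℰ)| = 16.  σ(ℰ) = { {}, {A}, {C}, {D}, {A,C}, {A,D}, {B,E}, {C,D}, {A,B,E}, {A,C,D}, {B,C,E}, {B,D,E}, {A,B,C,E}, {A,B,D,E}, {B,C,D,E}, Ω }

Trace:
Seed the family with ℰ together with ∅ and Ω: { {}, {A}, {A,C}, {A,B,C,E}, Ω }.
Step 1: 3 new —
  {D}  = {A,B,C,E}ᶜ
  {B,D,E}  = {A,C}ᶜ
  {B,C,D,E}  = {A}ᶜ
Step 2: +3 →
  {A,D}  = {D} ∪ {A}
  {A,C,D}  = {D} ∪ {A,C}
  {A,B,D,E}  = {B,D,E} ∪ {A}
Step 3 adds 3:
  {C}  = {A,B,D,E}ᶜ
  {B,E}  = {A,C,D}ᶜ
  {B,C,E}  = {A,D}ᶜ
Step 4: +2 →
  {C,D}  = {C} ∪ {D}
  {A,B,E}  = {B,E} ∪ {A}
After Step 5 the family is unchanged; done.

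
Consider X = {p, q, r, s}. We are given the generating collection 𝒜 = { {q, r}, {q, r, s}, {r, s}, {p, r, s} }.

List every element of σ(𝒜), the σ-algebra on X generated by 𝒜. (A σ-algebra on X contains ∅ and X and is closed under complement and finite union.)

Take S₀ = 𝒜 ∪ {∅, X} = { ∅, {q, r}, {r, s}, {p, r, s}, {q, r, s}, X }.
Round 1 (4 new):
  {p}  = ᶜ of {q, r, s}
  {q}  = ᶜ of {p, r, s}
  {p, q}  = ᶜ of {r, s}
  {p, s}  = ᶜ of {q, r}
  — 10 sets.
Round 2 adds 2:
  {p, q, r}  = {p, q} ∪ {q, r}
  {p, q, s}  = {p, q} ∪ {p, s}
  — 12 sets.
Round 3. New:
  {r}  = ᶜ of {p, q, s}
  {s}  = ᶜ of {p, q, r}
  — 14 sets.
Round 4 adds 2:
  {p, r}  = {r} ∪ {p}
  {q, s}  = {s} ∪ {q}
  — 16 sets.
Round 5: closed — nothing new.

|σ(𝒜)| = 16.  σ(𝒜) = { ∅, {p}, {q}, {r}, {s}, {p, q}, {p, r}, {p, s}, {q, r}, {q, s}, {r, s}, {p, q, r}, {p, q, s}, {p, r, s}, {q, r, s}, X }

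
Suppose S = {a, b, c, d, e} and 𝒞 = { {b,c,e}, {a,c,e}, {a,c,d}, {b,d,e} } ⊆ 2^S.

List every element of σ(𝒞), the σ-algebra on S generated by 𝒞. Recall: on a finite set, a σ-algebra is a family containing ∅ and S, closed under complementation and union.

σ(𝒞) (32 sets): { {}, {a}, {b}, {c}, {d}, {e}, {a,b}, {a,c}, {a,d}, {a,e}, {b,c}, {b,d}, {b,e}, {c,d}, {c,e}, {d,e}, {a,b,c}, {a,b,d}, {a,b,e}, {a,c,d}, {a,c,e}, {a,d,e}, {b,c,d}, {b,c,e}, {b,d,e}, {c,d,e}, {a,b,c,d}, {a,b,c,e}, {a,b,d,e}, {a,c,d,e}, {b,c,d,e}, S }

Check:
Seed the family with 𝒞 together with ∅ and S: { {}, {a,c,d}, {a,c,e}, {b,c,e}, {b,d,e}, S }.
Iteration 1 (7 new):
  {a,c}  = ᶜ of {b,d,e}
  {a,d}  = ᶜ of {b,c,e}
  {b,d}  = ᶜ of {a,c,e}
  {b,e}  = ᶜ of {a,c,d}
  {a,b,c,e}  = {b,c,e} ∪ {a,c,e}
  {a,c,d,e}  = {a,c,d} ∪ {a,c,e}
  {b,c,d,e}  = {b,c,e} ∪ {b,d,e}
Iteration 2: 6 new —
  {a}  = ᶜ of {b,c,d,e}
  {b}  = ᶜ of {a,c,d,e}
  {d}  = ᶜ of {a,b,c,e}
  {a,b,d}  = {a,d} ∪ {b,d}
  {a,b,c,d}  = {a,c,d} ∪ {b,d}
  {a,b,d,e}  = {b,e} ∪ {a,d}
Iteration 3 adds 6:
  {c}  = ᶜ of {a,b,d,e}
  {e}  = ᶜ of {a,b,c,d}
  {a,b}  = {b} ∪ {a}
  {c,e}  = ᶜ of {a,b,d}
  {a,b,c}  = {b} ∪ {a,c}
  {a,b,e}  = {b,e} ∪ {a}
Iteration 4 (7 new):
  {a,e}  = {e} ∪ {a}
  {b,c}  = {b} ∪ {c}
  {c,d}  = ᶜ of {a,b,e}
  {d,e}  = ᶜ of {a,b,c}
  {a,d,e}  = {e} ∪ {a,d}
  {b,c,d}  = {c} ∪ {b,d}
  {c,d,e}  = ᶜ of {a,b}
Iteration 5 adds nothing — fixpoint reached.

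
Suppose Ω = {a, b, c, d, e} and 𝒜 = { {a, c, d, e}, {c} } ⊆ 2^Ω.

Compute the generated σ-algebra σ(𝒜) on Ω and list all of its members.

σ(𝒜) = { {}, {b}, {c}, {b, c}, {a, d, e}, {a, b, d, e}, {a, c, d, e}, Ω }

Trace:
Take S₀ = 𝒜 ∪ {∅, Ω} = { {}, {c}, {a, c, d, e}, Ω }.
Pass 1 adds 2:
  {b}  = complement {a, c, d, e}
  {a, b, d, e}  = complement {c}
  |family| = 6
Pass 2 (1 new):
  {b, c}  = {c} ∪ {b}
  |family| = 7
Pass 3: +1 →
  {a, d, e}  = complement {b, c}
  |family| = 8
Pass 4: no new sets; the family is a σ-algebra.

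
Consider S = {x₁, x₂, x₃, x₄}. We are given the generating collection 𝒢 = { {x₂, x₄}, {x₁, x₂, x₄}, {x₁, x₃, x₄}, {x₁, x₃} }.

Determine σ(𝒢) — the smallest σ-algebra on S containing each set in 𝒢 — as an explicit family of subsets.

σ(𝒢) (16 sets): { {}, {x₁}, {x₂}, {x₃}, {x₄}, {x₁, x₂}, {x₁, x₃}, {x₁, x₄}, {x₂, x₃}, {x₂, x₄}, {x₃, x₄}, {x₁, x₂, x₃}, {x₁, x₂, x₄}, {x₁, x₃, x₄}, {x₂, x₃, x₄}, S }

Trace:
Begin from { {}, {x₁, x₃}, {x₂, x₄}, {x₁, x₂, x₄}, {x₁, x₃, x₄}, S } (that is, 𝒢 plus ∅ and S).
Pass 1: 2 new —
  {x₂}  = ᶜ of {x₁, x₃, x₄}
  {x₃}  = ᶜ of {x₁, x₂, x₄}
  — 8 sets.
Pass 2. New:
  {x₂, x₃}  = {x₃} ∪ {x₂}
  {x₁, x₂, x₃}  = {x₂} ∪ {x₁, x₃}
  {x₂, x₃, x₄}  = {x₃} ∪ {x₂, x₄}
  — 11 sets.
Pass 3. New:
  {x₁}  = ᶜ of {x₂, x₃, x₄}
  {x₄}  = ᶜ of {x₁, x₂, x₃}
  {x₁, x₄}  = ᶜ of {x₂, x₃}
  — 14 sets.
Pass 4: +2 →
  {x₁, x₂}  = {x₂} ∪ {x₁}
  {x₃, x₄}  = {x₃} ∪ {x₄}
  — 16 sets.
Pass 5: stable.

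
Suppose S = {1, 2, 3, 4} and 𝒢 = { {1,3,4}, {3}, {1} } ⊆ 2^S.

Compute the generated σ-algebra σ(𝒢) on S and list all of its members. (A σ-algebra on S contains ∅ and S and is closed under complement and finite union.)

σ(𝒢) = { {}, {1}, {2}, {3}, {4}, {1,2}, {1,3}, {1,4}, {2,3}, {2,4}, {3,4}, {1,2,3}, {1,2,4}, {1,3,4}, {2,3,4}, S }

Trace:
Initial family (5 sets): { {}, {1}, {3}, {1,3,4}, S }.
Pass 1: +4 →
  {2}  = {1,3,4}ᶜ
  {1,3}  = {3} ∪ {1}
  {1,2,4}  = {3}ᶜ
  {2,3,4}  = {1}ᶜ
Pass 2 adds 4:
  {1,2}  = {2} ∪ {1}
  {2,3}  = {2} ∪ {3}
  {2,4}  = {1,3}ᶜ
  {1,2,3}  = {2} ∪ {1,3}
Pass 3 (3 new):
  {4}  = {1,2,3}ᶜ
  {1,4}  = {2,3}ᶜ
  {3,4}  = {1,2}ᶜ
Pass 4: already closed under ᶜ and ∪.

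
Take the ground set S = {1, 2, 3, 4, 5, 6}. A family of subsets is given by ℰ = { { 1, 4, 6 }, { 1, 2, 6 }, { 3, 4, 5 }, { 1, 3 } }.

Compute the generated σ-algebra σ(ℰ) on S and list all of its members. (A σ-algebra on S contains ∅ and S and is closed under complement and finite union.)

σ(ℰ) (64 sets): { {  }, { 1 }, { 2 }, { 3 }, { 4 }, { 5 }, { 6 }, { 1, 2 }, { 1, 3 }, { 1, 4 }, { 1, 5 }, { 1, 6 }, { 2, 3 }, { 2, 4 }, { 2, 5 }, { 2, 6 }, { 3, 4 }, { 3, 5 }, { 3, 6 }, { 4, 5 }, { 4, 6 }, { 5, 6 }, { 1, 2, 3 }, { 1, 2, 4 }, { 1, 2, 5 }, { 1, 2, 6 }, { 1, 3, 4 }, { 1, 3, 5 }, { 1, 3, 6 }, { 1, 4, 5 }, { 1, 4, 6 }, { 1, 5, 6 }, { 2, 3, 4 }, { 2, 3, 5 }, { 2, 3, 6 }, { 2, 4, 5 }, { 2, 4, 6 }, { 2, 5, 6 }, { 3, 4, 5 }, { 3, 4, 6 }, { 3, 5, 6 }, { 4, 5, 6 }, { 1, 2, 3, 4 }, { 1, 2, 3, 5 }, { 1, 2, 3, 6 }, { 1, 2, 4, 5 }, { 1, 2, 4, 6 }, { 1, 2, 5, 6 }, { 1, 3, 4, 5 }, { 1, 3, 4, 6 }, { 1, 3, 5, 6 }, { 1, 4, 5, 6 }, { 2, 3, 4, 5 }, { 2, 3, 4, 6 }, { 2, 3, 5, 6 }, { 2, 4, 5, 6 }, { 3, 4, 5, 6 }, { 1, 2, 3, 4, 5 }, { 1, 2, 3, 4, 6 }, { 1, 2, 3, 5, 6 }, { 1, 2, 4, 5, 6 }, { 1, 3, 4, 5, 6 }, { 2, 3, 4, 5, 6 }, S }

Derivation:
Seed the family with ℰ together with ∅ and S: { {  }, { 1, 3 }, { 1, 2, 6 }, { 1, 4, 6 }, { 3, 4, 5 }, S }.
Pass 1 adds 7:
  { 2, 3, 5 }  = ᶜ of { 1, 4, 6 }
  { 1, 2, 3, 6 }  = { 1, 3 } ∪ { 1, 2, 6 }
  { 1, 2, 4, 6 }  = { 1, 2, 6 } ∪ { 1, 4, 6 }
  { 1, 3, 4, 5 }  = { 3, 4, 5 } ∪ { 1, 3 }
  { 1, 3, 4, 6 }  = { 1, 3 } ∪ { 1, 4, 6 }
  { 2, 4, 5, 6 }  = ᶜ of { 1, 3 }
  { 1, 3, 4, 5, 6 }  = { 3, 4, 5 } ∪ { 1, 4, 6 }
  — 13 sets.
Pass 2 adds 12:
  { 2 }  = ᶜ of { 1, 3, 4, 5, 6 }
  { 2, 5 }  = ᶜ of { 1, 3, 4, 6 }
  { 2, 6 }  = ᶜ of { 1, 3, 4, 5 }
  { 3, 5 }  = ᶜ of { 1, 2, 4, 6 }
  { 4, 5 }  = ᶜ of { 1, 2, 3, 6 }
  { 1, 2, 3, 5 }  = { 2, 3, 5 } ∪ { 1, 3 }
  { 2, 3, 4, 5 }  = { 3, 4, 5 } ∪ { 2, 3, 5 }
  { 1, 2, 3, 4, 5 }  = { 2, 3, 5 } ∪ { 1, 3, 4, 5 }
  { 1, 2, 3, 4, 6 }  = { 1, 2, 4, 6 } ∪ { 1, 2, 3, 6 }
  { 1, 2, 3, 5, 6 }  = { 1, 2, 3, 6 } ∪ { 2, 3, 5 }
  { 1, 2, 4, 5, 6 }  = { 1, 2, 4, 6 } ∪ { 2, 4, 5, 6 }
  { 2, 3, 4, 5, 6 }  = { 3, 4, 5 } ∪ { 2, 4, 5, 6 }
  — 25 sets.
Pass 3 adds 14:
  { 1 }  = ᶜ of { 2, 3, 4, 5, 6 }
  { 3 }  = ᶜ of { 1, 2, 4, 5, 6 }
  { 4 }  = ᶜ of { 1, 2, 3, 5, 6 }
  { 5 }  = ᶜ of { 1, 2, 3, 4, 6 }
  { 6 }  = ᶜ of { 1, 2, 3, 4, 5 }
  { 1, 6 }  = ᶜ of { 2, 3, 4, 5 }
  { 4, 6 }  = ᶜ of { 1, 2, 3, 5 }
  { 1, 2, 3 }  = { 2 } ∪ { 1, 3 }
  { 1, 3, 5 }  = { 1, 3 } ∪ { 3, 5 }
  { 2, 4, 5 }  = { 2, 5 } ∪ { 4, 5 }
  { 2, 5, 6 }  = { 2, 5 } ∪ { 2, 6 }
  { 1, 2, 5, 6 }  = { 2, 5 } ∪ { 1, 2, 6 }
  { 1, 4, 5, 6 }  = { 1, 4, 6 } ∪ { 4, 5 }
  { 2, 3, 5, 6 }  = { 3, 5 } ∪ { 2, 6 }
  — 39 sets.
Pass 4. New:
  { 1, 2 }  = { 2 } ∪ { 1 }
  { 1, 4 }  = ᶜ of { 2, 3, 5, 6 }
  { 1, 5 }  = { 1 } ∪ { 5 }
  { 2, 3 }  = ᶜ of { 1, 4, 5, 6 }
  { 2, 4 }  = { 2 } ∪ { 4 }
  { 3, 4 }  = ᶜ of { 1, 2, 5, 6 }
  { 3, 6 }  = { 3 } ∪ { 6 }
  { 5, 6 }  = { 6 } ∪ { 5 }
  { 1, 2, 5 }  = { 1 } ∪ { 2, 5 }
  { 1, 3, 4 }  = ᶜ of { 2, 5, 6 }
  { 1, 3, 6 }  = ᶜ of { 2, 4, 5 }
  { 1, 4, 5 }  = { 4, 5 } ∪ { 1 }
  { 1, 5, 6 }  = { 1, 6 } ∪ { 5 }
  { 2, 3, 6 }  = { 2, 6 } ∪ { 3 }
  { 2, 4, 6 }  = ᶜ of { 1, 3, 5 }
  { 3, 4, 6 }  = { 3 } ∪ { 4, 6 }
  { 3, 5, 6 }  = { 3, 5 } ∪ { 6 }
  { 4, 5, 6 }  = ᶜ of { 1, 2, 3 }
  { 1, 2, 3, 4 }  = { 1, 2, 3 } ∪ { 4 }
  { 1, 2, 4, 5 }  = { 2, 4, 5 } ∪ { 1 }
  { 1, 3, 5, 6 }  = { 1, 6 } ∪ { 1, 3, 5 }
  { 3, 4, 5, 6 }  = { 3, 5 } ∪ { 4, 6 }
  — 61 sets.
Pass 5. New:
  { 1, 2, 4 }  = ᶜ of { 3, 5, 6 }
  { 2, 3, 4 }  = ᶜ of { 1, 5, 6 }
  { 2, 3, 4, 6 }  = ᶜ of { 1, 5 }
  — 64 sets.
Pass 6: stable.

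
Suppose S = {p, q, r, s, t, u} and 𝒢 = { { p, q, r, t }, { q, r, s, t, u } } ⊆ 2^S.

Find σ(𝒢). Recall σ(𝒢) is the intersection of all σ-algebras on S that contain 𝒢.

Start: 𝒢 ∪ {∅, S} = { {  }, { p, q, r, t }, { q, r, s, t, u }, S }.
Iteration 1 adds 2:
  { p }  = { q, r, s, t, u }ᶜ
  { s, u }  = { p, q, r, t }ᶜ
  — 6 sets.
Iteration 2: +1 →
  { p, s, u }  = { s, u } ∪ { p }
  — 7 sets.
Iteration 3 (1 new):
  { q, r, t }  = { p, s, u }ᶜ
  — 8 sets.
Iteration 4: closed — nothing new.

Therefore σ(𝒢) = { {  }, { p }, { s, u }, { p, s, u }, { q, r, t }, { p, q, r, t }, { q, r, s, t, u }, S } (|σ(𝒢)| = 8).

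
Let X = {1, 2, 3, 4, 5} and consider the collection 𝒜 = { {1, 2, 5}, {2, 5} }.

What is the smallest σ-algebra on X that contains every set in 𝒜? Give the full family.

Start: 𝒜 ∪ {∅, X} = { ∅, {2, 5}, {1, 2, 5}, X }.
Iteration 1: +2 →
  {3, 4}  = ᶜ of {1, 2, 5}
  {1, 3, 4}  = ᶜ of {2, 5}
  — 6 sets.
Iteration 2 adds 1:
  {2, 3, 4, 5}  = {2, 5} ∪ {3, 4}
  — 7 sets.
Iteration 3: 1 new —
  {1}  = ᶜ of {2, 3, 4, 5}
  — 8 sets.
Iteration 4: no new sets; the family is a σ-algebra.

Hence σ(𝒜) has 8 members: { ∅, {1}, {2, 5}, {3, 4}, {1, 2, 5}, {1, 3, 4}, {2, 3, 4, 5}, X }.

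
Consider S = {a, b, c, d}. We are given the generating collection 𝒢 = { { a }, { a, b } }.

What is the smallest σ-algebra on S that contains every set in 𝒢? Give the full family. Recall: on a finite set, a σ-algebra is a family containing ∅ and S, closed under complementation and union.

Begin from { {  }, { a }, { a, b }, S } (that is, 𝒢 plus ∅ and S).
Pass 1: 2 new —
  { c, d }  = S∖{ a, b }
  { b, c, d }  = S∖{ a }
  — 6 sets.
Pass 2: +1 →
  { a, c, d }  = { c, d } ∪ { a }
  — 7 sets.
Pass 3: 1 new —
  { b }  = S∖{ a, c, d }
  — 8 sets.
Pass 4: already closed under ᶜ and ∪.

|σ(𝒢)| = 8.  σ(𝒢) = { {  }, { a }, { b }, { a, b }, { c, d }, { a, c, d }, { b, c, d }, S }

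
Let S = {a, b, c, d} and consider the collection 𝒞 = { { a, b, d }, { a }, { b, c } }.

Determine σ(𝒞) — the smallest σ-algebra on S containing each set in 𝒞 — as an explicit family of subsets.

Initial family (5 sets): { {}, { a }, { b, c }, { a, b, d }, S }.
Iteration 1 adds 4:
  { c }  = ᶜ of { a, b, d }
  { a, d }  = ᶜ of { b, c }
  { a, b, c }  = { b, c } ∪ { a }
  { b, c, d }  = ᶜ of { a }
  (now 9)
Iteration 2 (3 new):
  { d }  = ᶜ of { a, b, c }
  { a, c }  = { c } ∪ { a }
  { a, c, d }  = { c } ∪ { a, d }
  (now 12)
Iteration 3 adds 3:
  { b }  = ᶜ of { a, c, d }
  { b, d }  = ᶜ of { a, c }
  { c, d }  = { c } ∪ { d }
  (now 15)
Iteration 4: +1 →
  { a, b }  = ᶜ of { c, d }
  (now 16)
Iteration 5: stable.

σ(𝒞) = { {}, { a }, { b }, { c }, { d }, { a, b }, { a, c }, { a, d }, { b, c }, { b, d }, { c, d }, { a, b, c }, { a, b, d }, { a, c, d }, { b, c, d }, S }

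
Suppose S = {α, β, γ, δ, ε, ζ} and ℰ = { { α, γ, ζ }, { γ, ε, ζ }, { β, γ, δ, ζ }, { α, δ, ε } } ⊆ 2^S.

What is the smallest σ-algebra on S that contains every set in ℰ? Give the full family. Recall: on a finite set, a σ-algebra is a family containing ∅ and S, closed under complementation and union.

Answer: σ(ℰ) = { {}, { α }, { β }, { δ }, { ε }, { α, β }, { α, δ }, { α, ε }, { β, δ }, { β, ε }, { γ, ζ }, { δ, ε }, { α, β, δ }, { α, β, ε }, { α, γ, ζ }, { α, δ, ε }, { β, γ, ζ }, { β, δ, ε }, { γ, δ, ζ }, { γ, ε, ζ }, { α, β, γ, ζ }, { α, β, δ, ε }, { α, γ, δ, ζ }, { α, γ, ε, ζ }, { β, γ, δ, ζ }, { β, γ, ε, ζ }, { γ, δ, ε, ζ }, { α, β, γ, δ, ζ }, { α, β, γ, ε, ζ }, { α, γ, δ, ε, ζ }, { β, γ, δ, ε, ζ }, S }

Derivation:
Seed the family with ℰ together with ∅ and S: { {}, { α, γ, ζ }, { α, δ, ε }, { γ, ε, ζ }, { β, γ, δ, ζ }, S }.
Pass 1 (8 new):
  { α, ε }  = S∖{ β, γ, δ, ζ }
  { α, β, δ }  = S∖{ γ, ε, ζ }
  { β, γ, ζ }  = S∖{ α, δ, ε }
  { β, δ, ε }  = S∖{ α, γ, ζ }
  { α, γ, ε, ζ }  = { α, γ, ζ } ∪ { γ, ε, ζ }
  { α, β, γ, δ, ζ }  = { β, γ, δ, ζ } ∪ { α, γ, ζ }
  { α, γ, δ, ε, ζ }  = { α, δ, ε } ∪ { α, γ, ζ }
  { β, γ, δ, ε, ζ }  = { β, γ, δ, ζ } ∪ { γ, ε, ζ }
  (now 14)
Pass 2 (8 new):
  { α }  = S∖{ β, γ, δ, ε, ζ }
  { β }  = S∖{ α, γ, δ, ε, ζ }
  { ε }  = S∖{ α, β, γ, δ, ζ }
  { β, δ }  = S∖{ α, γ, ε, ζ }
  { α, β, γ, ζ }  = { α, γ, ζ } ∪ { β, γ, ζ }
  { α, β, δ, ε }  = { α, δ, ε } ∪ { α, β, δ }
  { β, γ, ε, ζ }  = { β, γ, ζ } ∪ { γ, ε, ζ }
  { α, β, γ, ε, ζ }  = { α, γ, ε, ζ } ∪ { β, γ, ζ }
  (now 22)
Pass 3. New:
  { δ }  = S∖{ α, β, γ, ε, ζ }
  { α, β }  = { β } ∪ { α }
  { α, δ }  = S∖{ β, γ, ε, ζ }
  { β, ε }  = { β } ∪ { ε }
  { γ, ζ }  = S∖{ α, β, δ, ε }
  { δ, ε }  = S∖{ α, β, γ, ζ }
  { α, β, ε }  = { β } ∪ { α, ε }
  (now 29)
Pass 4: 3 new —
  { γ, δ, ζ }  = S∖{ α, β, ε }
  { α, γ, δ, ζ }  = S∖{ β, ε }
  { γ, δ, ε, ζ }  = S∖{ α, β }
  (now 32)
Pass 5: stable.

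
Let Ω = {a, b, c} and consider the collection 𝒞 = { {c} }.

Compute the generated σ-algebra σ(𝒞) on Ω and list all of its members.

Start: 𝒞 ∪ {∅, Ω} = { {}, {c}, Ω }.
Step 1: 1 new —
  {a,b}  = {c}ᶜ
  |family| = 4
Step 2: no new sets; the family is a σ-algebra.

Therefore σ(𝒞) = { {}, {c}, {a,b}, Ω } (|σ(𝒞)| = 4).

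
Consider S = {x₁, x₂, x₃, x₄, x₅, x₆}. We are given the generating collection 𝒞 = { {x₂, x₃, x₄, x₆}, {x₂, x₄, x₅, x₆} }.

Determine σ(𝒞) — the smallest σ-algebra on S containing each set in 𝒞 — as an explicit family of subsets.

Answer: σ(𝒞) = { {}, {x₁}, {x₃}, {x₅}, {x₁, x₃}, {x₁, x₅}, {x₃, x₅}, {x₁, x₃, x₅}, {x₂, x₄, x₆}, {x₁, x₂, x₄, x₆}, {x₂, x₃, x₄, x₆}, {x₂, x₄, x₅, x₆}, {x₁, x₂, x₃, x₄, x₆}, {x₁, x₂, x₄, x₅, x₆}, {x₂, x₃, x₄, x₅, x₆}, S }

Trace:
Take S₀ = 𝒞 ∪ {∅, S} = { {}, {x₂, x₃, x₄, x₆}, {x₂, x₄, x₅, x₆}, S }.
Round 1 adds 3:
  {x₁, x₃}  = ᶜ of {x₂, x₄, x₅, x₆}
  {x₁, x₅}  = ᶜ of {x₂, x₃, x₄, x₆}
  {x₂, x₃, x₄, x₅, x₆}  = {x₂, x₃, x₄, x₆} ∪ {x₂, x₄, x₅, x₆}
  |family| = 7
Round 2 adds 4:
  {x₁}  = ᶜ of {x₂, x₃, x₄, x₅, x₆}
  {x₁, x₃, x₅}  = {x₁, x₃} ∪ {x₁, x₅}
  {x₁, x₂, x₃, x₄, x₆}  = {x₂, x₃, x₄, x₆} ∪ {x₁, x₃}
  {x₁, x₂, x₄, x₅, x₆}  = {x₂, x₄, x₅, x₆} ∪ {x₁, x₅}
  |family| = 11
Round 3 adds 3:
  {x₃}  = ᶜ of {x₁, x₂, x₄, x₅, x₆}
  {x₅}  = ᶜ of {x₁, x₂, x₃, x₄, x₆}
  {x₂, x₄, x₆}  = ᶜ of {x₁, x₃, x₅}
  |family| = 14
Round 4. New:
  {x₃, x₅}  = {x₃} ∪ {x₅}
  {x₁, x₂, x₄, x₆}  = {x₂, x₄, x₆} ∪ {x₁}
  |family| = 16
Round 5: no new sets; the family is a σ-algebra.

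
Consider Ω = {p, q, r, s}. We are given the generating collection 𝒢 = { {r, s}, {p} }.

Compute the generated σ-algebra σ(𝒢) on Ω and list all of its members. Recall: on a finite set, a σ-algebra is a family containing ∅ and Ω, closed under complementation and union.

Initial family (4 sets): { {}, {p}, {r, s}, Ω }.
Round 1. New:
  {p, q}  = complement {r, s}
  {p, r, s}  = {r, s} ∪ {p}
  {q, r, s}  = complement {p}
  [7 total]
Round 2 (1 new):
  {q}  = complement {p, r, s}
  [8 total]
Round 3: stable.

|σ(𝒢)| = 8.  σ(𝒢) = { {}, {p}, {q}, {p, q}, {r, s}, {p, r, s}, {q, r, s}, Ω }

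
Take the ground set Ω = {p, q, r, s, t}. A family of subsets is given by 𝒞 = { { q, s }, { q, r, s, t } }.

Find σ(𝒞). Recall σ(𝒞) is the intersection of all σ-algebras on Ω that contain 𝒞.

σ(𝒞) (8 sets): { {}, { p }, { q, s }, { r, t }, { p, q, s }, { p, r, t }, { q, r, s, t }, Ω }

Check:
Initial family (4 sets): { {}, { q, s }, { q, r, s, t }, Ω }.
Pass 1: 2 new —
  { p }  = ᶜ of { q, r, s, t }
  { p, r, t }  = ᶜ of { q, s }
  |family| = 6
Pass 2: +1 →
  { p, q, s }  = { q, s } ∪ { p }
  |family| = 7
Pass 3 (1 new):
  { r, t }  = ᶜ of { p, q, s }
  |family| = 8
Pass 4: closed — nothing new.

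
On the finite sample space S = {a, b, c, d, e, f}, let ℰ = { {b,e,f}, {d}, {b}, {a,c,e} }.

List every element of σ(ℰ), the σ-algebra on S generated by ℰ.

Answer: σ(ℰ) = { ∅, {b}, {d}, {e}, {f}, {a,c}, {b,d}, {b,e}, {b,f}, {d,e}, {d,f}, {e,f}, {a,b,c}, {a,c,d}, {a,c,e}, {a,c,f}, {b,d,e}, {b,d,f}, {b,e,f}, {d,e,f}, {a,b,c,d}, {a,b,c,e}, {a,b,c,f}, {a,c,d,e}, {a,c,d,f}, {a,c,e,f}, {b,d,e,f}, {a,b,c,d,e}, {a,b,c,d,f}, {a,b,c,e,f}, {a,c,d,e,f}, S }

Check:
Begin from { ∅, {b}, {d}, {a,c,e}, {b,e,f}, S } (that is, ℰ plus ∅ and S).
Step 1: 8 new —
  {b,d}  = {d} ∪ {b}
  {a,c,d}  = complement {b,e,f}
  {b,d,f}  = complement {a,c,e}
  {a,b,c,e}  = {a,c,e} ∪ {b}
  {a,c,d,e}  = {d} ∪ {a,c,e}
  {b,d,e,f}  = {d} ∪ {b,e,f}
  {a,b,c,e,f}  = complement {d}
  {a,c,d,e,f}  = complement {b}
  [14 total]
Step 2: 7 new —
  {a,c}  = complement {b,d,e,f}
  {b,f}  = complement {a,c,d,e}
  {d,f}  = complement {a,b,c,e}
  {a,b,c,d}  = {b} ∪ {a,c,d}
  {a,c,e,f}  = complement {b,d}
  {a,b,c,d,e}  = {a,c,e} ∪ {b,d}
  {a,b,c,d,f}  = {b,d,f} ∪ {a,c,d}
  [21 total]
Step 3: +6 →
  {e}  = complement {a,b,c,d,f}
  {f}  = complement {a,b,c,d,e}
  {e,f}  = complement {a,b,c,d}
  {a,b,c}  = {b} ∪ {a,c}
  {a,b,c,f}  = {a,c} ∪ {b,f}
  {a,c,d,f}  = {a,c,d} ∪ {d,f}
  [27 total]
Step 4. New:
  {b,e}  = complement {a,c,d,f}
  {d,e}  = complement {a,b,c,f}
  {a,c,f}  = {f} ∪ {a,c}
  {b,d,e}  = {e} ∪ {b,d}
  {d,e,f}  = complement {a,b,c}
  [32 total]
Step 5: already closed under ᶜ and ∪.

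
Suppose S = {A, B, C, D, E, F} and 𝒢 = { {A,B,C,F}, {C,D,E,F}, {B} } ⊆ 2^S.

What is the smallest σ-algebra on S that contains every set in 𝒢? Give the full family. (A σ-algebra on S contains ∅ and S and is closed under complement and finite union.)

Start: 𝒢 ∪ {∅, S} = { {}, {B}, {A,B,C,F}, {C,D,E,F}, S }.
Pass 1 adds 4:
  {A,B}  = ᶜ of {C,D,E,F}
  {D,E}  = ᶜ of {A,B,C,F}
  {A,C,D,E,F}  = ᶜ of {B}
  {B,C,D,E,F}  = {C,D,E,F} ∪ {B}
Pass 2 adds 3:
  {A}  = ᶜ of {B,C,D,E,F}
  {B,D,E}  = {B} ∪ {D,E}
  {A,B,D,E}  = {A,B} ∪ {D,E}
Pass 3: +3 →
  {C,F}  = ᶜ of {A,B,D,E}
  {A,C,F}  = ᶜ of {B,D,E}
  {A,D,E}  = {D,E} ∪ {A}
Pass 4 (1 new):
  {B,C,F}  = ᶜ of {A,D,E}
Pass 5: closed — nothing new.

|σ(𝒢)| = 16.  σ(𝒢) = { {}, {A}, {B}, {A,B}, {C,F}, {D,E}, {A,C,F}, {A,D,E}, {B,C,F}, {B,D,E}, {A,B,C,F}, {A,B,D,E}, {C,D,E,F}, {A,C,D,E,F}, {B,C,D,E,F}, S }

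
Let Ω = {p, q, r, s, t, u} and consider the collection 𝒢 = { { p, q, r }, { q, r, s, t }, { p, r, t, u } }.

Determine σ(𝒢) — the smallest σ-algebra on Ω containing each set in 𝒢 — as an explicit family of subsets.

σ(𝒢) = { ∅, { p }, { q }, { r }, { s }, { t }, { u }, { p, q }, { p, r }, { p, s }, { p, t }, { p, u }, { q, r }, { q, s }, { q, t }, { q, u }, { r, s }, { r, t }, { r, u }, { s, t }, { s, u }, { t, u }, { p, q, r }, { p, q, s }, { p, q, t }, { p, q, u }, { p, r, s }, { p, r, t }, { p, r, u }, { p, s, t }, { p, s, u }, { p, t, u }, { q, r, s }, { q, r, t }, { q, r, u }, { q, s, t }, { q, s, u }, { q, t, u }, { r, s, t }, { r, s, u }, { r, t, u }, { s, t, u }, { p, q, r, s }, { p, q, r, t }, { p, q, r, u }, { p, q, s, t }, { p, q, s, u }, { p, q, t, u }, { p, r, s, t }, { p, r, s, u }, { p, r, t, u }, { p, s, t, u }, { q, r, s, t }, { q, r, s, u }, { q, r, t, u }, { q, s, t, u }, { r, s, t, u }, { p, q, r, s, t }, { p, q, r, s, u }, { p, q, r, t, u }, { p, q, s, t, u }, { p, r, s, t, u }, { q, r, s, t, u }, Ω }

Derivation:
Initial family (5 sets): { ∅, { p, q, r }, { p, r, t, u }, { q, r, s, t }, Ω }.
Step 1. New:
  { p, u }  = ᶜ of { q, r, s, t }
  { q, s }  = ᶜ of { p, r, t, u }
  { s, t, u }  = ᶜ of { p, q, r }
  { p, q, r, s, t }  = { p, q, r } ∪ { q, r, s, t }
  { p, q, r, t, u }  = { p, r, t, u } ∪ { p, q, r }
  — 10 sets.
Step 2: 9 new —
  { s }  = ᶜ of { p, q, r, t, u }
  { u }  = ᶜ of { p, q, r, s, t }
  { p, q, r, s }  = { p, q, r } ∪ { q, s }
  { p, q, r, u }  = { p, q, r } ∪ { p, u }
  { p, q, s, u }  = { p, u } ∪ { q, s }
  { p, s, t, u }  = { p, u } ∪ { s, t, u }
  { q, s, t, u }  = { s, t, u } ∪ { q, s }
  { p, r, s, t, u }  = { p, r, t, u } ∪ { s, t, u }
  { q, r, s, t, u }  = { q, r, s, t } ∪ { s, t, u }
  — 19 sets.
Step 3. New:
  { p }  = ᶜ of { q, r, s, t, u }
  { q }  = ᶜ of { p, r, s, t, u }
  { p, r }  = ᶜ of { q, s, t, u }
  { q, r }  = ᶜ of { p, s, t, u }
  { r, t }  = ᶜ of { p, q, s, u }
  { s, t }  = ᶜ of { p, q, r, u }
  { s, u }  = { u } ∪ { s }
  { t, u }  = ᶜ of { p, q, r, s }
  { p, s, u }  = { p, u } ∪ { s }
  { q, s, u }  = { q, s } ∪ { u }
  { p, q, r, s, u }  = { p, u } ∪ { p, q, r, s }
  { p, q, s, t, u }  = { p, u } ∪ { q, s, t, u }
  — 31 sets.
Step 4: +25 →
  { r }  = ᶜ of { p, q, s, t, u }
  { t }  = ᶜ of { p, q, r, s, u }
  { p, q }  = { p } ∪ { q }
  { p, s }  = { p } ∪ { s }
  { q, u }  = { q } ∪ { u }
  { p, q, s }  = { p } ∪ { q, s }
  { p, q, u }  = { p, u } ∪ { q }
  { p, r, s }  = { p, r } ∪ { s }
  { p, r, t }  = ᶜ of { q, s, u }
  { p, r, u }  = { p, u } ∪ { p, r }
  { p, s, t }  = { p } ∪ { s, t }
  { p, t, u }  = { t, u } ∪ { p }
  { q, r, s }  = { q, r } ∪ { s }
  { q, r, t }  = ᶜ of { p, s, u }
  { q, r, u }  = { u } ∪ { q, r }
  { q, s, t }  = { q } ∪ { s, t }
  { q, t, u }  = { t, u } ∪ { q }
  { r, s, t }  = { s, t } ∪ { r, t }
  { r, t, u }  = { t, u } ∪ { r, t }
  { p, q, r, t }  = ᶜ of { s, u }
  { p, r, s, t }  = { s, t } ∪ { p, r }
  { p, r, s, u }  = { p, s, u } ∪ { p, r }
  { q, r, s, u }  = { q, s, u } ∪ { q, r }
  { q, r, t, u }  = { t, u } ∪ { q, r }
  { r, s, t, u }  = { r, t } ∪ { s, u }
  — 56 sets.
Step 5 (8 new):
  { p, t }  = ᶜ of { q, r, s, u }
  { q, t }  = ᶜ of { p, r, s, u }
  { r, s }  = { r } ∪ { s }
  { r, u }  = { r } ∪ { u }
  { p, q, t }  = { p, q } ∪ { t }
  { r, s, u }  = { r } ∪ { s, u }
  { p, q, s, t }  = { q } ∪ { p, s, t }
  { p, q, t, u }  = { p, u } ∪ { q, t, u }
  — 64 sets.
After Step 6 the family is unchanged; done.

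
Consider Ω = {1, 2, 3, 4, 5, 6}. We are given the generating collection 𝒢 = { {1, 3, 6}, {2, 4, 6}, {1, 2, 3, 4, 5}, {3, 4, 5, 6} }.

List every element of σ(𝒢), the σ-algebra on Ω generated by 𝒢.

Answer: σ(𝒢) = { {}, {1}, {2}, {3}, {4}, {5}, {6}, {1, 2}, {1, 3}, {1, 4}, {1, 5}, {1, 6}, {2, 3}, {2, 4}, {2, 5}, {2, 6}, {3, 4}, {3, 5}, {3, 6}, {4, 5}, {4, 6}, {5, 6}, {1, 2, 3}, {1, 2, 4}, {1, 2, 5}, {1, 2, 6}, {1, 3, 4}, {1, 3, 5}, {1, 3, 6}, {1, 4, 5}, {1, 4, 6}, {1, 5, 6}, {2, 3, 4}, {2, 3, 5}, {2, 3, 6}, {2, 4, 5}, {2, 4, 6}, {2, 5, 6}, {3, 4, 5}, {3, 4, 6}, {3, 5, 6}, {4, 5, 6}, {1, 2, 3, 4}, {1, 2, 3, 5}, {1, 2, 3, 6}, {1, 2, 4, 5}, {1, 2, 4, 6}, {1, 2, 5, 6}, {1, 3, 4, 5}, {1, 3, 4, 6}, {1, 3, 5, 6}, {1, 4, 5, 6}, {2, 3, 4, 5}, {2, 3, 4, 6}, {2, 3, 5, 6}, {2, 4, 5, 6}, {3, 4, 5, 6}, {1, 2, 3, 4, 5}, {1, 2, 3, 4, 6}, {1, 2, 3, 5, 6}, {1, 2, 4, 5, 6}, {1, 3, 4, 5, 6}, {2, 3, 4, 5, 6}, Ω }

Check:
Initial family (6 sets): { {}, {1, 3, 6}, {2, 4, 6}, {3, 4, 5, 6}, {1, 2, 3, 4, 5}, Ω }.
Pass 1 (7 new):
  {6}  = Ω∖{1, 2, 3, 4, 5}
  {1, 2}  = Ω∖{3, 4, 5, 6}
  {1, 3, 5}  = Ω∖{2, 4, 6}
  {2, 4, 5}  = Ω∖{1, 3, 6}
  {1, 2, 3, 4, 6}  = {2, 4, 6} ∪ {1, 3, 6}
  {1, 3, 4, 5, 6}  = {1, 3, 6} ∪ {3, 4, 5, 6}
  {2, 3, 4, 5, 6}  = {2, 4, 6} ∪ {3, 4, 5, 6}
  — 13 sets.
Pass 2: +10 →
  {1}  = Ω∖{2, 3, 4, 5, 6}
  {2}  = Ω∖{1, 3, 4, 5, 6}
  {5}  = Ω∖{1, 2, 3, 4, 6}
  {1, 2, 6}  = {1, 2} ∪ {6}
  {1, 2, 3, 5}  = {1, 2} ∪ {1, 3, 5}
  {1, 2, 3, 6}  = {1, 2} ∪ {1, 3, 6}
  {1, 2, 4, 5}  = {1, 2} ∪ {2, 4, 5}
  {1, 2, 4, 6}  = {2, 4, 6} ∪ {1, 2}
  {1, 3, 5, 6}  = {1, 3, 6} ∪ {1, 3, 5}
  {2, 4, 5, 6}  = {2, 4, 6} ∪ {2, 4, 5}
  — 23 sets.
Pass 3: 16 new —
  {1, 3}  = Ω∖{2, 4, 5, 6}
  {1, 5}  = {5} ∪ {1}
  {1, 6}  = {6} ∪ {1}
  {2, 4}  = Ω∖{1, 3, 5, 6}
  {2, 5}  = {2} ∪ {5}
  {2, 6}  = {2} ∪ {6}
  {3, 5}  = Ω∖{1, 2, 4, 6}
  {3, 6}  = Ω∖{1, 2, 4, 5}
  {4, 5}  = Ω∖{1, 2, 3, 6}
  {4, 6}  = Ω∖{1, 2, 3, 5}
  {5, 6}  = {6} ∪ {5}
  {1, 2, 5}  = {1, 2} ∪ {5}
  {3, 4, 5}  = Ω∖{1, 2, 6}
  {1, 2, 5, 6}  = {5} ∪ {1, 2, 6}
  {1, 2, 3, 5, 6}  = {1, 3, 6} ∪ {1, 2, 3, 5}
  {1, 2, 4, 5, 6}  = {2, 4, 6} ∪ {1, 2, 4, 5}
  — 39 sets.
Pass 4 (21 new):
  {3}  = Ω∖{1, 2, 4, 5, 6}
  {4}  = Ω∖{1, 2, 3, 5, 6}
  {3, 4}  = Ω∖{1, 2, 5, 6}
  {1, 2, 3}  = {2} ∪ {1, 3}
  {1, 2, 4}  = {1, 2} ∪ {2, 4}
  {1, 4, 5}  = {4, 5} ∪ {1}
  {1, 4, 6}  = {1, 6} ∪ {4, 6}
  {1, 5, 6}  = {1, 6} ∪ {5, 6}
  {2, 3, 5}  = {2} ∪ {3, 5}
  {2, 3, 6}  = {2} ∪ {3, 6}
  {2, 5, 6}  = {2} ∪ {5, 6}
  {3, 4, 6}  = Ω∖{1, 2, 5}
  {3, 5, 6}  = {3, 5} ∪ {3, 6}
  {4, 5, 6}  = {4, 5} ∪ {5, 6}
  {1, 2, 3, 4}  = Ω∖{5, 6}
  {1, 3, 4, 5}  = Ω∖{2, 6}
  {1, 3, 4, 6}  = Ω∖{2, 5}
  {1, 4, 5, 6}  = {1, 6} ∪ {4, 5}
  {2, 3, 4, 5}  = Ω∖{1, 6}
  {2, 3, 4, 6}  = Ω∖{1, 5}
  {2, 3, 5, 6}  = {3, 5} ∪ {2, 6}
  — 60 sets.
Pass 5: 4 new —
  {1, 4}  = Ω∖{2, 3, 5, 6}
  {2, 3}  = Ω∖{1, 4, 5, 6}
  {1, 3, 4}  = Ω∖{2, 5, 6}
  {2, 3, 4}  = Ω∖{1, 5, 6}
  — 64 sets.
Pass 6: no new sets; the family is a σ-algebra.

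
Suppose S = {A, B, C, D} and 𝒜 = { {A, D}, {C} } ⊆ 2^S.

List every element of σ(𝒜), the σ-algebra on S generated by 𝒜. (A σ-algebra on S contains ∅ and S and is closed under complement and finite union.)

Take S₀ = 𝒜 ∪ {∅, S} = { {}, {C}, {A, D}, S }.
Step 1 (3 new):
  {B, C}  = complement {A, D}
  {A, B, D}  = complement {C}
  {A, C, D}  = {C} ∪ {A, D}
  (now 7)
Step 2: +1 →
  {B}  = complement {A, C, D}
  (now 8)
Step 3: no new sets; the family is a σ-algebra.

σ(𝒜) = { {}, {B}, {C}, {A, D}, {B, C}, {A, B, D}, {A, C, D}, S }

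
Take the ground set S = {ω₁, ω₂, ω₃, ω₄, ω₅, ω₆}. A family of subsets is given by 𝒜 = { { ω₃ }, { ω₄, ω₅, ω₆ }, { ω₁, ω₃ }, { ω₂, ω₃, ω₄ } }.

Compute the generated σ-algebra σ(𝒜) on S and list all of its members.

|σ(𝒜)| = 32.  σ(𝒜) = { {}, { ω₁ }, { ω₂ }, { ω₃ }, { ω₄ }, { ω₁, ω₂ }, { ω₁, ω₃ }, { ω₁, ω₄ }, { ω₂, ω₃ }, { ω₂, ω₄ }, { ω₃, ω₄ }, { ω₅, ω₆ }, { ω₁, ω₂, ω₃ }, { ω₁, ω₂, ω₄ }, { ω₁, ω₃, ω₄ }, { ω₁, ω₅, ω₆ }, { ω₂, ω₃, ω₄ }, { ω₂, ω₅, ω₆ }, { ω₃, ω₅, ω₆ }, { ω₄, ω₅, ω₆ }, { ω₁, ω₂, ω₃, ω₄ }, { ω₁, ω₂, ω₅, ω₆ }, { ω₁, ω₃, ω₅, ω₆ }, { ω₁, ω₄, ω₅, ω₆ }, { ω₂, ω₃, ω₅, ω₆ }, { ω₂, ω₄, ω₅, ω₆ }, { ω₃, ω₄, ω₅, ω₆ }, { ω₁, ω₂, ω₃, ω₅, ω₆ }, { ω₁, ω₂, ω₄, ω₅, ω₆ }, { ω₁, ω₃, ω₄, ω₅, ω₆ }, { ω₂, ω₃, ω₄, ω₅, ω₆ }, S }

Working:
Initial family (6 sets): { {}, { ω₃ }, { ω₁, ω₃ }, { ω₂, ω₃, ω₄ }, { ω₄, ω₅, ω₆ }, S }.
Iteration 1: +8 →
  { ω₁, ω₂, ω₃ }  = { ω₄, ω₅, ω₆ }ᶜ
  { ω₁, ω₅, ω₆ }  = { ω₂, ω₃, ω₄ }ᶜ
  { ω₁, ω₂, ω₃, ω₄ }  = { ω₂, ω₃, ω₄ } ∪ { ω₁, ω₃ }
  { ω₂, ω₄, ω₅, ω₆ }  = { ω₁, ω₃ }ᶜ
  { ω₃, ω₄, ω₅, ω₆ }  = { ω₃ } ∪ { ω₄, ω₅, ω₆ }
  { ω₁, ω₂, ω₄, ω₅, ω₆ }  = { ω₃ }ᶜ
  { ω₁, ω₃, ω₄, ω₅, ω₆ }  = { ω₁, ω₃ } ∪ { ω₄, ω₅, ω₆ }
  { ω₂, ω₃, ω₄, ω₅, ω₆ }  = { ω₂, ω₃, ω₄ } ∪ { ω₄, ω₅, ω₆ }
Iteration 2. New:
  { ω₁ }  = { ω₂, ω₃, ω₄, ω₅, ω₆ }ᶜ
  { ω₂ }  = { ω₁, ω₃, ω₄, ω₅, ω₆ }ᶜ
  { ω₁, ω₂ }  = { ω₃, ω₄, ω₅, ω₆ }ᶜ
  { ω₅, ω₆ }  = { ω₁, ω₂, ω₃, ω₄ }ᶜ
  { ω₁, ω₃, ω₅, ω₆ }  = { ω₃ } ∪ { ω₁, ω₅, ω₆ }
  { ω₁, ω₄, ω₅, ω₆ }  = { ω₁, ω₅, ω₆ } ∪ { ω₄, ω₅, ω₆ }
  { ω₁, ω₂, ω₃, ω₅, ω₆ }  = { ω₁, ω₂, ω₃ } ∪ { ω₁, ω₅, ω₆ }
Iteration 3. New:
  { ω₄ }  = { ω₁, ω₂, ω₃, ω₅, ω₆ }ᶜ
  { ω₂, ω₃ }  = { ω₁, ω₄, ω₅, ω₆ }ᶜ
  { ω₂, ω₄ }  = { ω₁, ω₃, ω₅, ω₆ }ᶜ
  { ω₂, ω₅, ω₆ }  = { ω₅, ω₆ } ∪ { ω₂ }
  { ω₃, ω₅, ω₆ }  = { ω₅, ω₆ } ∪ { ω₃ }
  { ω₁, ω₂, ω₅, ω₆ }  = { ω₅, ω₆ } ∪ { ω₁, ω₂ }
Iteration 4. New:
  { ω₁, ω₄ }  = { ω₁ } ∪ { ω₄ }
  { ω₃, ω₄ }  = { ω₁, ω₂, ω₅, ω₆ }ᶜ
  { ω₁, ω₂, ω₄ }  = { ω₃, ω₅, ω₆ }ᶜ
  { ω₁, ω₃, ω₄ }  = { ω₂, ω₅, ω₆ }ᶜ
  { ω₂, ω₃, ω₅, ω₆ }  = { ω₅, ω₆ } ∪ { ω₂, ω₃ }
Iteration 5: closed — nothing new.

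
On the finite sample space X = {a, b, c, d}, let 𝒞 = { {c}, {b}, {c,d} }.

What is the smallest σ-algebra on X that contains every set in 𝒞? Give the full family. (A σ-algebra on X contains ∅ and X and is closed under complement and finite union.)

Initial family (5 sets): { {}, {b}, {c}, {c,d}, X }.
Iteration 1. New:
  {a,b}  = {c,d}ᶜ
  {b,c}  = {c} ∪ {b}
  {a,b,d}  = {c}ᶜ
  {a,c,d}  = {b}ᶜ
  {b,c,d}  = {c,d} ∪ {b}
  [10 total]
Iteration 2: 3 new —
  {a}  = {b,c,d}ᶜ
  {a,d}  = {b,c}ᶜ
  {a,b,c}  = {a,b} ∪ {c}
  [13 total]
Iteration 3. New:
  {d}  = {a,b,c}ᶜ
  {a,c}  = {c} ∪ {a}
  [15 total]
Iteration 4: 1 new —
  {b,d}  = {a,c}ᶜ
  [16 total]
Iteration 5: stable.

|σ(𝒞)| = 16.  σ(𝒞) = { {}, {a}, {b}, {c}, {d}, {a,b}, {a,c}, {a,d}, {b,c}, {b,d}, {c,d}, {a,b,c}, {a,b,d}, {a,c,d}, {b,c,d}, X }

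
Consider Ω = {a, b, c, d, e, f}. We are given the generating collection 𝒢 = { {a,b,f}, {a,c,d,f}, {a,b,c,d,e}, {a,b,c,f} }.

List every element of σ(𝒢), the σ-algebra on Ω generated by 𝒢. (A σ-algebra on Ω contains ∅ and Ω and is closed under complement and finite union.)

Begin from { {}, {a,b,f}, {a,b,c,f}, {a,c,d,f}, {a,b,c,d,e}, Ω } (that is, 𝒢 plus ∅ and Ω).
Pass 1: +5 →
  {f}  = Ω∖{a,b,c,d,e}
  {b,e}  = Ω∖{a,c,d,f}
  {d,e}  = Ω∖{a,b,c,f}
  {c,d,e}  = Ω∖{a,b,f}
  {a,b,c,d,f}  = {a,c,d,f} ∪ {a,b,f}
  [11 total]
Pass 2. New:
  {e}  = Ω∖{a,b,c,d,f}
  {b,d,e}  = {b,e} ∪ {d,e}
  {b,e,f}  = {b,e} ∪ {f}
  {d,e,f}  = {f} ∪ {d,e}
  {a,b,e,f}  = {b,e} ∪ {a,b,f}
  {b,c,d,e}  = {b,e} ∪ {c,d,e}
  {c,d,e,f}  = {c,d,e} ∪ {f}
  {a,b,c,e,f}  = {b,e} ∪ {a,b,c,f}
  {a,b,d,e,f}  = {d,e} ∪ {a,b,f}
  {a,c,d,e,f}  = {c,d,e} ∪ {a,c,d,f}
  [21 total]
Pass 3: 12 new —
  {b}  = Ω∖{a,c,d,e,f}
  {c}  = Ω∖{a,b,d,e,f}
  {d}  = Ω∖{a,b,c,e,f}
  {a,b}  = Ω∖{c,d,e,f}
  {a,f}  = Ω∖{b,c,d,e}
  {c,d}  = Ω∖{a,b,e,f}
  {e,f}  = {f} ∪ {e}
  {a,b,c}  = Ω∖{d,e,f}
  {a,c,d}  = Ω∖{b,e,f}
  {a,c,f}  = Ω∖{b,d,e}
  {b,d,e,f}  = {b,e} ∪ {d,e,f}
  {b,c,d,e,f}  = {b,e} ∪ {c,d,e,f}
  [33 total]
Pass 4: 24 new —
  {a}  = Ω∖{b,c,d,e,f}
  {a,c}  = Ω∖{b,d,e,f}
  {b,c}  = {b} ∪ {c}
  {b,d}  = {b} ∪ {d}
  {b,f}  = {b} ∪ {f}
  {c,e}  = {e} ∪ {c}
  {c,f}  = {f} ∪ {c}
  {d,f}  = {f} ∪ {d}
  {a,b,d}  = {a,b} ∪ {d}
  {a,b,e}  = {b,e} ∪ {a,b}
  {a,d,f}  = {a,f} ∪ {d}
  {a,e,f}  = {e,f} ∪ {a,f}
  {b,c,d}  = {c,d} ∪ {b}
  {b,c,e}  = {b,e} ∪ {c}
  {c,d,f}  = {c,d} ∪ {f}
  {c,e,f}  = {e,f} ∪ {c}
  {a,b,c,d}  = Ω∖{e,f}
  {a,b,c,e}  = {b,e} ∪ {a,b,c}
  {a,b,d,e}  = {a,b} ∪ {d,e}
  {a,b,d,f}  = {d} ∪ {a,b,f}
  {a,c,d,e}  = {c,d,e} ∪ {a,c,d}
  {a,c,e,f}  = {e,f} ∪ {a,c,f}
  {a,d,e,f}  = {a,f} ∪ {d,e}
  {b,c,e,f}  = {b,e,f} ∪ {c}
  [57 total]
Pass 5 (7 new):
  {a,d}  = Ω∖{b,c,e,f}
  {a,e}  = {e} ∪ {a}
  {a,c,e}  = {a,c} ∪ {c,e}
  {a,d,e}  = {d,e} ∪ {a}
  {b,c,f}  = {b} ∪ {c,f}
  {b,d,f}  = {b} ∪ {d,f}
  {b,c,d,f}  = {c,d} ∪ {b,f}
  [64 total]
Pass 6: closed — nothing new.

Hence σ(𝒢) has 64 members: { {}, {a}, {b}, {c}, {d}, {e}, {f}, {a,b}, {a,c}, {a,d}, {a,e}, {a,f}, {b,c}, {b,d}, {b,e}, {b,f}, {c,d}, {c,e}, {c,f}, {d,e}, {d,f}, {e,f}, {a,b,c}, {a,b,d}, {a,b,e}, {a,b,f}, {a,c,d}, {a,c,e}, {a,c,f}, {a,d,e}, {a,d,f}, {a,e,f}, {b,c,d}, {b,c,e}, {b,c,f}, {b,d,e}, {b,d,f}, {b,e,f}, {c,d,e}, {c,d,f}, {c,e,f}, {d,e,f}, {a,b,c,d}, {a,b,c,e}, {a,b,c,f}, {a,b,d,e}, {a,b,d,f}, {a,b,e,f}, {a,c,d,e}, {a,c,d,f}, {a,c,e,f}, {a,d,e,f}, {b,c,d,e}, {b,c,d,f}, {b,c,e,f}, {b,d,e,f}, {c,d,e,f}, {a,b,c,d,e}, {a,b,c,d,f}, {a,b,c,e,f}, {a,b,d,e,f}, {a,c,d,e,f}, {b,c,d,e,f}, Ω }.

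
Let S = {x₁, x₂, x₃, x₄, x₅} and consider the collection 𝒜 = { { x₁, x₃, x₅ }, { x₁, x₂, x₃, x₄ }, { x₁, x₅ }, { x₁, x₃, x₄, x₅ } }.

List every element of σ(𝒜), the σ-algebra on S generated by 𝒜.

Answer: σ(𝒜) = { {}, { x₁ }, { x₂ }, { x₃ }, { x₄ }, { x₅ }, { x₁, x₂ }, { x₁, x₃ }, { x₁, x₄ }, { x₁, x₅ }, { x₂, x₃ }, { x₂, x₄ }, { x₂, x₅ }, { x₃, x₄ }, { x₃, x₅ }, { x₄, x₅ }, { x₁, x₂, x₃ }, { x₁, x₂, x₄ }, { x₁, x₂, x₅ }, { x₁, x₃, x₄ }, { x₁, x₃, x₅ }, { x₁, x₄, x₅ }, { x₂, x₃, x₄ }, { x₂, x₃, x₅ }, { x₂, x₄, x₅ }, { x₃, x₄, x₅ }, { x₁, x₂, x₃, x₄ }, { x₁, x₂, x₃, x₅ }, { x₁, x₂, x₄, x₅ }, { x₁, x₃, x₄, x₅ }, { x₂, x₃, x₄, x₅ }, S }

Working:
Start: 𝒜 ∪ {∅, S} = { {}, { x₁, x₅ }, { x₁, x₃, x₅ }, { x₁, x₂, x₃, x₄ }, { x₁, x₃, x₄, x₅ }, S }.
Round 1 adds 4:
  { x₂ }  = S∖{ x₁, x₃, x₄, x₅ }
  { x₅ }  = S∖{ x₁, x₂, x₃, x₄ }
  { x₂, x₄ }  = S∖{ x₁, x₃, x₅ }
  { x₂, x₃, x₄ }  = S∖{ x₁, x₅ }
  — 10 sets.
Round 2 (6 new):
  { x₂, x₅ }  = { x₂ } ∪ { x₅ }
  { x₁, x₂, x₅ }  = { x₂ } ∪ { x₁, x₅ }
  { x₂, x₄, x₅ }  = { x₅ } ∪ { x₂, x₄ }
  { x₁, x₂, x₃, x₅ }  = { x₁, x₃, x₅ } ∪ { x₂ }
  { x₁, x₂, x₄, x₅ }  = { x₁, x₅ } ∪ { x₂, x₄ }
  { x₂, x₃, x₄, x₅ }  = { x₂, x₃, x₄ } ∪ { x₅ }
  — 16 sets.
Round 3: +6 →
  { x₁ }  = S∖{ x₂, x₃, x₄, x₅ }
  { x₃ }  = S∖{ x₁, x₂, x₄, x₅ }
  { x₄ }  = S∖{ x₁, x₂, x₃, x₅ }
  { x₁, x₃ }  = S∖{ x₂, x₄, x₅ }
  { x₃, x₄ }  = S∖{ x₁, x₂, x₅ }
  { x₁, x₃, x₄ }  = S∖{ x₂, x₅ }
  — 22 sets.
Round 4: +10 →
  { x₁, x₂ }  = { x₂ } ∪ { x₁ }
  { x₁, x₄ }  = { x₄ } ∪ { x₁ }
  { x₂, x₃ }  = { x₂ } ∪ { x₃ }
  { x₃, x₅ }  = { x₅ } ∪ { x₃ }
  { x₄, x₅ }  = { x₅ } ∪ { x₄ }
  { x₁, x₂, x₃ }  = { x₂ } ∪ { x₁, x₃ }
  { x₁, x₂, x₄ }  = { x₂, x₄ } ∪ { x₁ }
  { x₁, x₄, x₅ }  = { x₁, x₅ } ∪ { x₄ }
  { x₂, x₃, x₅ }  = { x₂, x₅ } ∪ { x₃ }
  { x₃, x₄, x₅ }  = { x₃, x₄ } ∪ { x₅ }
  — 32 sets.
Round 5: stable.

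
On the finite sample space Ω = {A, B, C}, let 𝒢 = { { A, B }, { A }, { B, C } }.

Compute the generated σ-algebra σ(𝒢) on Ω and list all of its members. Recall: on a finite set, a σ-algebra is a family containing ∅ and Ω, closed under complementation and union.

σ(𝒢) (8 sets): { ∅, { A }, { B }, { C }, { A, B }, { A, C }, { B, C }, Ω }

Derivation:
Begin from { ∅, { A }, { A, B }, { B, C }, Ω } (that is, 𝒢 plus ∅ and Ω).
Pass 1 adds 1:
  { C }  = ᶜ of { A, B }
Pass 2 (1 new):
  { A, C }  = { C } ∪ { A }
Pass 3 adds 1:
  { B }  = ᶜ of { A, C }
Pass 4: stable.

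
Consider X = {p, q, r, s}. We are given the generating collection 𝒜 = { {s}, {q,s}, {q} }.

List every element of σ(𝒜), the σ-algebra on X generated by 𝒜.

Seed the family with 𝒜 together with ∅ and X: { {}, {q}, {s}, {q,s}, X }.
Pass 1: 3 new —
  {p,r}  = ᶜ of {q,s}
  {p,q,r}  = ᶜ of {s}
  {p,r,s}  = ᶜ of {q}
  [8 total]
Pass 2 adds nothing — fixpoint reached.

Therefore σ(𝒜) = { {}, {q}, {s}, {p,r}, {q,s}, {p,q,r}, {p,r,s}, X } (|σ(𝒜)| = 8).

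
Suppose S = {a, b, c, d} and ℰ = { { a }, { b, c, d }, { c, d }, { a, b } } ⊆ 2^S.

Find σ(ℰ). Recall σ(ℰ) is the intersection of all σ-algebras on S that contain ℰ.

Start: ℰ ∪ {∅, S} = { {  }, { a }, { a, b }, { c, d }, { b, c, d }, S }.
Pass 1: +1 →
  { a, c, d }  = { c, d } ∪ { a }
  (now 7)
Pass 2. New:
  { b }  = { a, c, d }ᶜ
  (now 8)
Pass 3: closed — nothing new.

Hence σ(ℰ) has 8 members: { {  }, { a }, { b }, { a, b }, { c, d }, { a, c, d }, { b, c, d }, S }.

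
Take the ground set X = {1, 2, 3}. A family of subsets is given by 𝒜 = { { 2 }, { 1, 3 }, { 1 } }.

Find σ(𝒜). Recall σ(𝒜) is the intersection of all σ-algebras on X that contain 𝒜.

Initial family (5 sets): { ∅, { 1 }, { 2 }, { 1, 3 }, X }.
Step 1: 2 new —
  { 1, 2 }  = { 2 } ∪ { 1 }
  { 2, 3 }  = X∖{ 1 }
  — 7 sets.
Step 2 (1 new):
  { 3 }  = X∖{ 1, 2 }
  — 8 sets.
Step 3 adds nothing — fixpoint reached.

Hence σ(𝒜) has 8 members: { ∅, { 1 }, { 2 }, { 3 }, { 1, 2 }, { 1, 3 }, { 2, 3 }, X }.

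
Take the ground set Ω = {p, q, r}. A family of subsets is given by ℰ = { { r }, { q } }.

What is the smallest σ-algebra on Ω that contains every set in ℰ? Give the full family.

σ(ℰ) (8 sets): { ∅, { p }, { q }, { r }, { p, q }, { p, r }, { q, r }, Ω }

Check:
Seed the family with ℰ together with ∅ and Ω: { ∅, { q }, { r }, Ω }.
Step 1: +3 →
  { p, q }  = Ω∖{ r }
  { p, r }  = Ω∖{ q }
  { q, r }  = { r } ∪ { q }
  (now 7)
Step 2 (1 new):
  { p }  = Ω∖{ q, r }
  (now 8)
Step 3 adds nothing — fixpoint reached.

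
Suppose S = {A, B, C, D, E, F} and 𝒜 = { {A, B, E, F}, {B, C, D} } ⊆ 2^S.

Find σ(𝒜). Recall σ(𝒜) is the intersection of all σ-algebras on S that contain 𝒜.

Start: 𝒜 ∪ {∅, S} = { ∅, {B, C, D}, {A, B, E, F}, S }.
Iteration 1 (2 new):
  {C, D}  = complement {A, B, E, F}
  {A, E, F}  = complement {B, C, D}
  — 6 sets.
Iteration 2: 1 new —
  {A, C, D, E, F}  = {C, D} ∪ {A, E, F}
  — 7 sets.
Iteration 3: 1 new —
  {B}  = complement {A, C, D, E, F}
  — 8 sets.
Iteration 4 adds nothing — fixpoint reached.

|σ(𝒜)| = 8.  σ(𝒜) = { ∅, {B}, {C, D}, {A, E, F}, {B, C, D}, {A, B, E, F}, {A, C, D, E, F}, S }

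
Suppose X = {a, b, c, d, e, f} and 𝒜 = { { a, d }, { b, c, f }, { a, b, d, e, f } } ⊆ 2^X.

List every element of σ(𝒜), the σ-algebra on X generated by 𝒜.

σ(𝒜) = { ∅, { c }, { e }, { a, d }, { b, f }, { c, e }, { a, c, d }, { a, d, e }, { b, c, f }, { b, e, f }, { a, b, d, f }, { a, c, d, e }, { b, c, e, f }, { a, b, c, d, f }, { a, b, d, e, f }, X }

Derivation:
Initial family (5 sets): { ∅, { a, d }, { b, c, f }, { a, b, d, e, f }, X }.
Round 1: +4 →
  { c }  = ᶜ of { a, b, d, e, f }
  { a, d, e }  = ᶜ of { b, c, f }
  { b, c, e, f }  = ᶜ of { a, d }
  { a, b, c, d, f }  = { a, d } ∪ { b, c, f }
  |family| = 9
Round 2 (3 new):
  { e }  = ᶜ of { a, b, c, d, f }
  { a, c, d }  = { c } ∪ { a, d }
  { a, c, d, e }  = { a, d, e } ∪ { c }
  |family| = 12
Round 3: +3 →
  { b, f }  = ᶜ of { a, c, d, e }
  { c, e }  = { c } ∪ { e }
  { b, e, f }  = ᶜ of { a, c, d }
  |family| = 15
Round 4. New:
  { a, b, d, f }  = ᶜ of { c, e }
  |family| = 16
Round 5: already closed under ᶜ and ∪.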